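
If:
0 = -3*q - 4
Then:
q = -4/3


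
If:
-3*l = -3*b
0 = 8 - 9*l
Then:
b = 8/9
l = 8/9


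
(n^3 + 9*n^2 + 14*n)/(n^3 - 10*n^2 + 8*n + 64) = n*(n + 7)/(n^2 - 12*n + 32)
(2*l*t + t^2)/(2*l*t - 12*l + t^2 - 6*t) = t/(t - 6)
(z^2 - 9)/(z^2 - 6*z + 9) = (z + 3)/(z - 3)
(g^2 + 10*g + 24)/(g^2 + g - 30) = (g + 4)/(g - 5)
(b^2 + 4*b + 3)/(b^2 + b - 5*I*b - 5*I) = (b + 3)/(b - 5*I)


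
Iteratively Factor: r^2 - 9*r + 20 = (r - 4)*(r - 5)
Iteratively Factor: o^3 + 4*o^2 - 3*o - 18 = (o + 3)*(o^2 + o - 6) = (o + 3)^2*(o - 2)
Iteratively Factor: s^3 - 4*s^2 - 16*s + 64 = (s - 4)*(s^2 - 16) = (s - 4)*(s + 4)*(s - 4)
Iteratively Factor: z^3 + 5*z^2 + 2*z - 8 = (z + 2)*(z^2 + 3*z - 4) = (z - 1)*(z + 2)*(z + 4)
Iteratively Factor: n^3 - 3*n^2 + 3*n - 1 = (n - 1)*(n^2 - 2*n + 1) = (n - 1)^2*(n - 1)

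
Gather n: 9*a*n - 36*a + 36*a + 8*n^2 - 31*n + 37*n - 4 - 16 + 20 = 8*n^2 + n*(9*a + 6)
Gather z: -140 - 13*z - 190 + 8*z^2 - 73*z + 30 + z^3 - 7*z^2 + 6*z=z^3 + z^2 - 80*z - 300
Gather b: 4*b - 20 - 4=4*b - 24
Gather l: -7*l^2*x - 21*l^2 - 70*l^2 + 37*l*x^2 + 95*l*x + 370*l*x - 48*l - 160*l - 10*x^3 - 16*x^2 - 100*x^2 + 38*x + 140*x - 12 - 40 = l^2*(-7*x - 91) + l*(37*x^2 + 465*x - 208) - 10*x^3 - 116*x^2 + 178*x - 52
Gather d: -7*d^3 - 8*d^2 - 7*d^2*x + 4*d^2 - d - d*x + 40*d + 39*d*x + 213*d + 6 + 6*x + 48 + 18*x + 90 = -7*d^3 + d^2*(-7*x - 4) + d*(38*x + 252) + 24*x + 144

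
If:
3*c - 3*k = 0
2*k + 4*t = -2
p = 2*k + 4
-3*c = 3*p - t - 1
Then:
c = -23/19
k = -23/19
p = 30/19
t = 2/19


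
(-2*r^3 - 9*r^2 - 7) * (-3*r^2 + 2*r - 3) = 6*r^5 + 23*r^4 - 12*r^3 + 48*r^2 - 14*r + 21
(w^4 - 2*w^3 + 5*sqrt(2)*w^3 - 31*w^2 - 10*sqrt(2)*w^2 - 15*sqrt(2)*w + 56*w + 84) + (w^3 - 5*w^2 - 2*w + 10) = w^4 - w^3 + 5*sqrt(2)*w^3 - 36*w^2 - 10*sqrt(2)*w^2 - 15*sqrt(2)*w + 54*w + 94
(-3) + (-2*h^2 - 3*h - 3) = -2*h^2 - 3*h - 6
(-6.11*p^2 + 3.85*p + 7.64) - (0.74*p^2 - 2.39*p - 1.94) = -6.85*p^2 + 6.24*p + 9.58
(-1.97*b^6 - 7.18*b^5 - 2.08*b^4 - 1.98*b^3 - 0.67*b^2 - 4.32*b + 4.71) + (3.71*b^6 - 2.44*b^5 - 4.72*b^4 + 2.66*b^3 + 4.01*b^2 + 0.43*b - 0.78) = 1.74*b^6 - 9.62*b^5 - 6.8*b^4 + 0.68*b^3 + 3.34*b^2 - 3.89*b + 3.93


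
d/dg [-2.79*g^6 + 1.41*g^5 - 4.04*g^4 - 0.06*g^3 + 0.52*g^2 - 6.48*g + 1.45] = -16.74*g^5 + 7.05*g^4 - 16.16*g^3 - 0.18*g^2 + 1.04*g - 6.48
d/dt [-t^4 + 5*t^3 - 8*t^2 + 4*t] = -4*t^3 + 15*t^2 - 16*t + 4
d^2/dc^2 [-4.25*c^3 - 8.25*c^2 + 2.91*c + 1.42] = -25.5*c - 16.5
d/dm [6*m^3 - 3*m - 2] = 18*m^2 - 3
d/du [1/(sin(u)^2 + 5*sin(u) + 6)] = -(2*sin(u) + 5)*cos(u)/(sin(u)^2 + 5*sin(u) + 6)^2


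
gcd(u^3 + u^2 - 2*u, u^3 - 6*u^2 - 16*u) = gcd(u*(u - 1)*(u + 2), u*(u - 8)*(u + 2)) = u^2 + 2*u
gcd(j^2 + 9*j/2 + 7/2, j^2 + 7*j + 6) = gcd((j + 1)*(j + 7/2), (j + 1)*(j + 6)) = j + 1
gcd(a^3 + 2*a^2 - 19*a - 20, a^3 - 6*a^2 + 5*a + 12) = a^2 - 3*a - 4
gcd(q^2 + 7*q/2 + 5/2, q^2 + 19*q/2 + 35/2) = q + 5/2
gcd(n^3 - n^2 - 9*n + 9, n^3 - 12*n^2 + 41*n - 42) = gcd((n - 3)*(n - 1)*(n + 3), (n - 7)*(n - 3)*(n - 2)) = n - 3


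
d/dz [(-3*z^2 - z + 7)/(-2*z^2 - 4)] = (-z^2 + 26*z + 2)/(2*(z^4 + 4*z^2 + 4))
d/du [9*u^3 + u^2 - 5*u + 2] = 27*u^2 + 2*u - 5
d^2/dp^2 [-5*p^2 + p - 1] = -10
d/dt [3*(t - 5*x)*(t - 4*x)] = 6*t - 27*x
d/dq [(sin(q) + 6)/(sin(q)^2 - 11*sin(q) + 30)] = (-12*sin(q) + cos(q)^2 + 95)*cos(q)/(sin(q)^2 - 11*sin(q) + 30)^2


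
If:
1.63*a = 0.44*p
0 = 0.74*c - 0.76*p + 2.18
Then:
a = 0.269938650306748*p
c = 1.02702702702703*p - 2.94594594594595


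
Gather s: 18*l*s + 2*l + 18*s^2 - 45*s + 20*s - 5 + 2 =2*l + 18*s^2 + s*(18*l - 25) - 3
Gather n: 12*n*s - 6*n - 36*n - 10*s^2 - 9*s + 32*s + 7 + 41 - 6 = n*(12*s - 42) - 10*s^2 + 23*s + 42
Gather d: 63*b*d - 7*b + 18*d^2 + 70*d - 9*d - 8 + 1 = -7*b + 18*d^2 + d*(63*b + 61) - 7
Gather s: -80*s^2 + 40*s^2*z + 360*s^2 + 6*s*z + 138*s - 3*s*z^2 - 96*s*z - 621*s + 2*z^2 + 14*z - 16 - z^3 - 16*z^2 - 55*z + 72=s^2*(40*z + 280) + s*(-3*z^2 - 90*z - 483) - z^3 - 14*z^2 - 41*z + 56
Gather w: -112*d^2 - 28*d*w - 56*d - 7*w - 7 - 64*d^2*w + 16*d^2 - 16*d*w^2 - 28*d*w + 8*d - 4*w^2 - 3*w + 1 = -96*d^2 - 48*d + w^2*(-16*d - 4) + w*(-64*d^2 - 56*d - 10) - 6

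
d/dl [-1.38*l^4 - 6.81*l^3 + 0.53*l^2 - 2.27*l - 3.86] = -5.52*l^3 - 20.43*l^2 + 1.06*l - 2.27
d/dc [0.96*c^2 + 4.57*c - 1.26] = 1.92*c + 4.57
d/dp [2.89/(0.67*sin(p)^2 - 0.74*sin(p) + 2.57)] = (2.1386 - 3.8726*sin(p))*cos(p)/(0.67*sin(p)^2 - 0.74*sin(p) + 2.57)^2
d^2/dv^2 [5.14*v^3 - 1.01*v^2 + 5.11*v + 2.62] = 30.84*v - 2.02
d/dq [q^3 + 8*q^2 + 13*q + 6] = 3*q^2 + 16*q + 13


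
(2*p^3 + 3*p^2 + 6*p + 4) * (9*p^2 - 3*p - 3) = 18*p^5 + 21*p^4 + 39*p^3 + 9*p^2 - 30*p - 12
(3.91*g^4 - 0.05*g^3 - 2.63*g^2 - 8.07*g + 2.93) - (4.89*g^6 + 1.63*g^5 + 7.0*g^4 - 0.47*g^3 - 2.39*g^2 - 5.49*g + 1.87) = -4.89*g^6 - 1.63*g^5 - 3.09*g^4 + 0.42*g^3 - 0.24*g^2 - 2.58*g + 1.06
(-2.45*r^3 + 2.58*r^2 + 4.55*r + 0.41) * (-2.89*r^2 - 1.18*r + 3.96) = 7.0805*r^5 - 4.5652*r^4 - 25.8959*r^3 + 3.6629*r^2 + 17.5342*r + 1.6236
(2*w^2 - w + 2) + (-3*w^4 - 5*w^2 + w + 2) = -3*w^4 - 3*w^2 + 4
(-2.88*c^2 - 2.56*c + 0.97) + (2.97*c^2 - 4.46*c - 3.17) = 0.0900000000000003*c^2 - 7.02*c - 2.2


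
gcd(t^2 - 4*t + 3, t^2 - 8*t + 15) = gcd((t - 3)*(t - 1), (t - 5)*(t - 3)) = t - 3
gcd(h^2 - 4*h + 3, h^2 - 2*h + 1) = h - 1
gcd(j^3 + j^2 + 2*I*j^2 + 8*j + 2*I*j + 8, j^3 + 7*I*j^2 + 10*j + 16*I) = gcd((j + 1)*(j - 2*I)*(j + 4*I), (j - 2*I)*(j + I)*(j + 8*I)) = j - 2*I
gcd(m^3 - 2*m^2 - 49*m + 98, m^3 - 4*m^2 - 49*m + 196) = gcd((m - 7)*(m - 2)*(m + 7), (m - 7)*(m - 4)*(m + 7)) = m^2 - 49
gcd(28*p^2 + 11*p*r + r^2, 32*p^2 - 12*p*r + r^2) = 1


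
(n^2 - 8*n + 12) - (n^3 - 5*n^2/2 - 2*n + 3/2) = -n^3 + 7*n^2/2 - 6*n + 21/2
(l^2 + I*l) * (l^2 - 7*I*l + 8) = l^4 - 6*I*l^3 + 15*l^2 + 8*I*l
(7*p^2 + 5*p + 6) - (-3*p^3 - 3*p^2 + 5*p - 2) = 3*p^3 + 10*p^2 + 8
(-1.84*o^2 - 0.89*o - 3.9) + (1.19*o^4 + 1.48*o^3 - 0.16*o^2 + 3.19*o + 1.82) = 1.19*o^4 + 1.48*o^3 - 2.0*o^2 + 2.3*o - 2.08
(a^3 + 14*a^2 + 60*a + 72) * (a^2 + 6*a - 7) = a^5 + 20*a^4 + 137*a^3 + 334*a^2 + 12*a - 504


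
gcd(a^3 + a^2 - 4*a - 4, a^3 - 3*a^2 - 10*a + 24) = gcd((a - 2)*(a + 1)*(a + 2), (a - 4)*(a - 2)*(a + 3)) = a - 2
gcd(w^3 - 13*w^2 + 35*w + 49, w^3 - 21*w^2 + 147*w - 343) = w^2 - 14*w + 49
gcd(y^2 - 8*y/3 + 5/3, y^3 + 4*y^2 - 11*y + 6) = y - 1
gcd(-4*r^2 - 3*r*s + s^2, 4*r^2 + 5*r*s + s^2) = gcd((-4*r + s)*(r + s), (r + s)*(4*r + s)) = r + s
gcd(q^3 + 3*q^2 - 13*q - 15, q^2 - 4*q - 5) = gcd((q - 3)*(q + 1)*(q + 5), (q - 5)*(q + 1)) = q + 1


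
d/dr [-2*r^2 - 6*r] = -4*r - 6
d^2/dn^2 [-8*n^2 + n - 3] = -16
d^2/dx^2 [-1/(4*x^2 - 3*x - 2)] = 2*(-16*x^2 + 12*x + (8*x - 3)^2 + 8)/(-4*x^2 + 3*x + 2)^3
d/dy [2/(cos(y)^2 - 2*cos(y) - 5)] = 4*(cos(y) - 1)*sin(y)/(sin(y)^2 + 2*cos(y) + 4)^2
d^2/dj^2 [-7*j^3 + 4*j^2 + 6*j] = 8 - 42*j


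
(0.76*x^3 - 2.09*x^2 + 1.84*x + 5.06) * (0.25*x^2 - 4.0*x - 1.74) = 0.19*x^5 - 3.5625*x^4 + 7.4976*x^3 - 2.4584*x^2 - 23.4416*x - 8.8044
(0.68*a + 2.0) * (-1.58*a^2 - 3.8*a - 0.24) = -1.0744*a^3 - 5.744*a^2 - 7.7632*a - 0.48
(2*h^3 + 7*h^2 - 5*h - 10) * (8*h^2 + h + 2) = 16*h^5 + 58*h^4 - 29*h^3 - 71*h^2 - 20*h - 20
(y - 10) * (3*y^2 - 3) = 3*y^3 - 30*y^2 - 3*y + 30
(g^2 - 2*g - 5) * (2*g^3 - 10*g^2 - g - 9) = 2*g^5 - 14*g^4 + 9*g^3 + 43*g^2 + 23*g + 45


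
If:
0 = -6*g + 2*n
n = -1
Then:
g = -1/3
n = -1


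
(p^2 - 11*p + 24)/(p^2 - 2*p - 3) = (p - 8)/(p + 1)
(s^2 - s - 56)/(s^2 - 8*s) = (s + 7)/s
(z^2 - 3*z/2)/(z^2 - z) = (z - 3/2)/(z - 1)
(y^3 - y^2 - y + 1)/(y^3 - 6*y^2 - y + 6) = (y - 1)/(y - 6)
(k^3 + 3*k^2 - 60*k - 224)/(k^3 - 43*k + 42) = (k^2 - 4*k - 32)/(k^2 - 7*k + 6)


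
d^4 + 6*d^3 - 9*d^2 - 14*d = d*(d - 2)*(d + 1)*(d + 7)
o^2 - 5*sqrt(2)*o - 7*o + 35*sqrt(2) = (o - 7)*(o - 5*sqrt(2))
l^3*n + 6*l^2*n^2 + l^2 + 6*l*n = l*(l + 6*n)*(l*n + 1)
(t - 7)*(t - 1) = t^2 - 8*t + 7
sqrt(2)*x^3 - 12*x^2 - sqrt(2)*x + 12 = (x - 1)*(x - 6*sqrt(2))*(sqrt(2)*x + sqrt(2))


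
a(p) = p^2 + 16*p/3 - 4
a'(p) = 2*p + 16/3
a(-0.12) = -4.63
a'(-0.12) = 5.09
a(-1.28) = -9.19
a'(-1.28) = 2.77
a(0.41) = -1.65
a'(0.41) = 6.15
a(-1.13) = -8.75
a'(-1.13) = 3.07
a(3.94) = 32.54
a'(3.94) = 13.21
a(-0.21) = -5.08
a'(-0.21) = 4.91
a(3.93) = 32.40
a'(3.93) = 13.19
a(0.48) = -1.21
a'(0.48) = 6.29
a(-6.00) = 0.00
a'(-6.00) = -6.67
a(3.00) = 21.00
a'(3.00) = 11.33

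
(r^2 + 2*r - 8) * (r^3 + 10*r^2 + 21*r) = r^5 + 12*r^4 + 33*r^3 - 38*r^2 - 168*r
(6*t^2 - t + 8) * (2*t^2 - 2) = 12*t^4 - 2*t^3 + 4*t^2 + 2*t - 16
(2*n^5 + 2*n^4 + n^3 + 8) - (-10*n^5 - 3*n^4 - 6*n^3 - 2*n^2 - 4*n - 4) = 12*n^5 + 5*n^4 + 7*n^3 + 2*n^2 + 4*n + 12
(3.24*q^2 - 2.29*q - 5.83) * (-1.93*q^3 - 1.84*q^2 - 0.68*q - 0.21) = -6.2532*q^5 - 1.5419*q^4 + 13.2623*q^3 + 11.604*q^2 + 4.4453*q + 1.2243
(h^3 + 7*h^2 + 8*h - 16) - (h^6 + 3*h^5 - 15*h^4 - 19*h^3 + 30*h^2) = -h^6 - 3*h^5 + 15*h^4 + 20*h^3 - 23*h^2 + 8*h - 16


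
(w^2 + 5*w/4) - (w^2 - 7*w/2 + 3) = 19*w/4 - 3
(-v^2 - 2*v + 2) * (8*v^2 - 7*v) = -8*v^4 - 9*v^3 + 30*v^2 - 14*v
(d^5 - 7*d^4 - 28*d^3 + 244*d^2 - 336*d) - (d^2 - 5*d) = d^5 - 7*d^4 - 28*d^3 + 243*d^2 - 331*d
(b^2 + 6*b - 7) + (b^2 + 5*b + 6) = 2*b^2 + 11*b - 1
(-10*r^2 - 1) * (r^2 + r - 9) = -10*r^4 - 10*r^3 + 89*r^2 - r + 9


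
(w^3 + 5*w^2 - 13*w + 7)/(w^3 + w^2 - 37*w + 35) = (w - 1)/(w - 5)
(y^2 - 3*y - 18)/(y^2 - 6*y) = (y + 3)/y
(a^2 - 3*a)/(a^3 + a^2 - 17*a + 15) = a/(a^2 + 4*a - 5)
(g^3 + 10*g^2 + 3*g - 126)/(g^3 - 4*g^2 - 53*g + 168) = (g + 6)/(g - 8)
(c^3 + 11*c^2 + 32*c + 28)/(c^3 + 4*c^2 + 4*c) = (c + 7)/c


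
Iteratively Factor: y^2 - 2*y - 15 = (y + 3)*(y - 5)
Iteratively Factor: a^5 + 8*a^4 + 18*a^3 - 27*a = (a)*(a^4 + 8*a^3 + 18*a^2 - 27) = a*(a + 3)*(a^3 + 5*a^2 + 3*a - 9) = a*(a - 1)*(a + 3)*(a^2 + 6*a + 9) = a*(a - 1)*(a + 3)^2*(a + 3)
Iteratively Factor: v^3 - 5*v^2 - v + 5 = (v - 5)*(v^2 - 1) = (v - 5)*(v - 1)*(v + 1)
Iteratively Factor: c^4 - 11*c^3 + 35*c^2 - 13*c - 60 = (c - 5)*(c^3 - 6*c^2 + 5*c + 12) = (c - 5)*(c - 4)*(c^2 - 2*c - 3) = (c - 5)*(c - 4)*(c - 3)*(c + 1)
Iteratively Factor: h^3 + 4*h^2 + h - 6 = (h + 2)*(h^2 + 2*h - 3) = (h - 1)*(h + 2)*(h + 3)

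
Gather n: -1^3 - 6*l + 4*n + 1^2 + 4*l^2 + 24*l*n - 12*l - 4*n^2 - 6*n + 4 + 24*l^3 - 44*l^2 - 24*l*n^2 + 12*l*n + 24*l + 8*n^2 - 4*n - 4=24*l^3 - 40*l^2 + 6*l + n^2*(4 - 24*l) + n*(36*l - 6)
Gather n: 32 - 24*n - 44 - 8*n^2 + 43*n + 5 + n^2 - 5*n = -7*n^2 + 14*n - 7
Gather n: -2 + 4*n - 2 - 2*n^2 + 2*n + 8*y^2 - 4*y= -2*n^2 + 6*n + 8*y^2 - 4*y - 4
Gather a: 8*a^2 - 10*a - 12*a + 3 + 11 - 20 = 8*a^2 - 22*a - 6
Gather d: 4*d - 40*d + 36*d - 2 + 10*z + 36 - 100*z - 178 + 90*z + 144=0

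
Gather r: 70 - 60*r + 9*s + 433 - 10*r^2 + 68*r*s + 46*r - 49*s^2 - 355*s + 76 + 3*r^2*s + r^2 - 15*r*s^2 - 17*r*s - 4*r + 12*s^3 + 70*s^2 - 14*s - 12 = r^2*(3*s - 9) + r*(-15*s^2 + 51*s - 18) + 12*s^3 + 21*s^2 - 360*s + 567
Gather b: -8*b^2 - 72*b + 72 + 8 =-8*b^2 - 72*b + 80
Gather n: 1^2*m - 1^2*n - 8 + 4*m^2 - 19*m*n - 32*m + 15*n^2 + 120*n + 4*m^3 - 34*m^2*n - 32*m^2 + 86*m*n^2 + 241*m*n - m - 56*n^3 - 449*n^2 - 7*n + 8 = 4*m^3 - 28*m^2 - 32*m - 56*n^3 + n^2*(86*m - 434) + n*(-34*m^2 + 222*m + 112)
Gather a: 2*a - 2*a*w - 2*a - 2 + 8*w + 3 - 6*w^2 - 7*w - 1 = -2*a*w - 6*w^2 + w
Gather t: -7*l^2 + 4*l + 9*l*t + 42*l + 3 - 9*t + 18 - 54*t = -7*l^2 + 46*l + t*(9*l - 63) + 21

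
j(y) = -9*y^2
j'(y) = -18*y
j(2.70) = -65.61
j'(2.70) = -48.60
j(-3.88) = -135.49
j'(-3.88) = 69.84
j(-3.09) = -85.93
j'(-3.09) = 55.62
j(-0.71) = -4.54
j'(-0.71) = 12.78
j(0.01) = -0.00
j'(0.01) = -0.18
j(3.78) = -128.60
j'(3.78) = -68.04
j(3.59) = -115.99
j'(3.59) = -64.62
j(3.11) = -87.05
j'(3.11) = -55.98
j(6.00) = -324.00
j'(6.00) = -108.00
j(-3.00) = -81.00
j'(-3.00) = 54.00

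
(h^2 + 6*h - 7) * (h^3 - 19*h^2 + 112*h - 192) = h^5 - 13*h^4 - 9*h^3 + 613*h^2 - 1936*h + 1344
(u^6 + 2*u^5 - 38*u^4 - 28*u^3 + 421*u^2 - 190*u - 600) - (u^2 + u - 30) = u^6 + 2*u^5 - 38*u^4 - 28*u^3 + 420*u^2 - 191*u - 570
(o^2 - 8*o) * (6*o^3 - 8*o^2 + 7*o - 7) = 6*o^5 - 56*o^4 + 71*o^3 - 63*o^2 + 56*o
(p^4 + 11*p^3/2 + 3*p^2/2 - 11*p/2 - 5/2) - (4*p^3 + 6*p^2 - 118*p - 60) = p^4 + 3*p^3/2 - 9*p^2/2 + 225*p/2 + 115/2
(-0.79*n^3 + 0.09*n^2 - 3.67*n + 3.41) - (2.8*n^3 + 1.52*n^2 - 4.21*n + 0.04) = -3.59*n^3 - 1.43*n^2 + 0.54*n + 3.37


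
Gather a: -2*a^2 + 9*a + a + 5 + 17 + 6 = -2*a^2 + 10*a + 28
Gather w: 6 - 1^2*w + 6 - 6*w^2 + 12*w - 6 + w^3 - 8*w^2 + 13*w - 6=w^3 - 14*w^2 + 24*w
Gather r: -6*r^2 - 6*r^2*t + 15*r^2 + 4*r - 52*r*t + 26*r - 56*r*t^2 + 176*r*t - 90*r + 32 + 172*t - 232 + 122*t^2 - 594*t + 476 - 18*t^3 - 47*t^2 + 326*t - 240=r^2*(9 - 6*t) + r*(-56*t^2 + 124*t - 60) - 18*t^3 + 75*t^2 - 96*t + 36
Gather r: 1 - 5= -4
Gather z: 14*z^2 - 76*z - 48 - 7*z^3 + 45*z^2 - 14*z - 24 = -7*z^3 + 59*z^2 - 90*z - 72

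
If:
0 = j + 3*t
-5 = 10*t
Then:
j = 3/2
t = -1/2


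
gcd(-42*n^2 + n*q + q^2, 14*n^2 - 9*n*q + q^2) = 1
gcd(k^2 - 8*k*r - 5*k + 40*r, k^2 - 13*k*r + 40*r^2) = -k + 8*r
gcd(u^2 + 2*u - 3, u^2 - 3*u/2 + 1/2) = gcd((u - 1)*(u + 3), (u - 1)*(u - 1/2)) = u - 1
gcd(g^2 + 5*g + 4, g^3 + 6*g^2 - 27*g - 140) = g + 4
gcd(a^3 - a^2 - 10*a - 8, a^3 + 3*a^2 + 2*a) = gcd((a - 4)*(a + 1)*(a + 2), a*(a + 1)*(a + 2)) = a^2 + 3*a + 2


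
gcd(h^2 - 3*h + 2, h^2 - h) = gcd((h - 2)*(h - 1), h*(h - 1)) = h - 1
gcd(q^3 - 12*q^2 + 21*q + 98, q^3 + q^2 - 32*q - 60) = q + 2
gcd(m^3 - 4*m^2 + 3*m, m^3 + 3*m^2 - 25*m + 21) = m^2 - 4*m + 3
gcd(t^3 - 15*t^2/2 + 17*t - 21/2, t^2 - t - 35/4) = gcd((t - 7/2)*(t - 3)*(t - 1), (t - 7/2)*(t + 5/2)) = t - 7/2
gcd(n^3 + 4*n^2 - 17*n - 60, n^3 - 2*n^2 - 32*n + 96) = n - 4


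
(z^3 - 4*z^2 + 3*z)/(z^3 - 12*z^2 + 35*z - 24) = z/(z - 8)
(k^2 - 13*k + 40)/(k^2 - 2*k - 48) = (k - 5)/(k + 6)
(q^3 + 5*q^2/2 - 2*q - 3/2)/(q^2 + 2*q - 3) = q + 1/2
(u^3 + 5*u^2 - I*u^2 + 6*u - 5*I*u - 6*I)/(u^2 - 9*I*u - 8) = (u^2 + 5*u + 6)/(u - 8*I)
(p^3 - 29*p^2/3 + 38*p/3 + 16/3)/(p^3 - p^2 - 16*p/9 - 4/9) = 3*(p - 8)/(3*p + 2)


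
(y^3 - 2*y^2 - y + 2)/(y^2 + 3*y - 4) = (y^2 - y - 2)/(y + 4)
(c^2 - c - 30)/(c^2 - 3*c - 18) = (c + 5)/(c + 3)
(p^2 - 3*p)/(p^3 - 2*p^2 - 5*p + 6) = p/(p^2 + p - 2)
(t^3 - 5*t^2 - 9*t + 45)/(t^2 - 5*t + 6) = (t^2 - 2*t - 15)/(t - 2)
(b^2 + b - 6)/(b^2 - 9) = (b - 2)/(b - 3)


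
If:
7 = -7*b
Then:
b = -1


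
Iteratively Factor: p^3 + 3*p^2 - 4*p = (p + 4)*(p^2 - p) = p*(p + 4)*(p - 1)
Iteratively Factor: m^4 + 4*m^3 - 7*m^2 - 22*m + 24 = (m - 1)*(m^3 + 5*m^2 - 2*m - 24) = (m - 1)*(m + 4)*(m^2 + m - 6) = (m - 2)*(m - 1)*(m + 4)*(m + 3)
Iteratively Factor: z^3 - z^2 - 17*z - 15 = (z - 5)*(z^2 + 4*z + 3) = (z - 5)*(z + 3)*(z + 1)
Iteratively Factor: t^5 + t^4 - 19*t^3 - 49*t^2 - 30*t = (t)*(t^4 + t^3 - 19*t^2 - 49*t - 30) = t*(t + 2)*(t^3 - t^2 - 17*t - 15) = t*(t + 1)*(t + 2)*(t^2 - 2*t - 15) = t*(t - 5)*(t + 1)*(t + 2)*(t + 3)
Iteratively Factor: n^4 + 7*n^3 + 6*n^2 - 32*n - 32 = (n + 4)*(n^3 + 3*n^2 - 6*n - 8) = (n + 4)^2*(n^2 - n - 2) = (n + 1)*(n + 4)^2*(n - 2)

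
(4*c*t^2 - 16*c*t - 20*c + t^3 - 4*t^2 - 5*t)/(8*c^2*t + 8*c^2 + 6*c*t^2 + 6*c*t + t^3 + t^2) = (t - 5)/(2*c + t)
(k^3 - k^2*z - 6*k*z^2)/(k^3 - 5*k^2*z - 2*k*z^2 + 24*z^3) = k/(k - 4*z)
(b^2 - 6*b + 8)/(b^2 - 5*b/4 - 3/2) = 4*(b - 4)/(4*b + 3)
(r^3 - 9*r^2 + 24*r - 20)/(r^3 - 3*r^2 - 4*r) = (-r^3 + 9*r^2 - 24*r + 20)/(r*(-r^2 + 3*r + 4))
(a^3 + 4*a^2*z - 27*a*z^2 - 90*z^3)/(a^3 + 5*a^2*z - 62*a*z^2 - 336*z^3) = (-a^2 + 2*a*z + 15*z^2)/(-a^2 + a*z + 56*z^2)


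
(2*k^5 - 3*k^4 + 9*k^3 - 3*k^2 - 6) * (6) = 12*k^5 - 18*k^4 + 54*k^3 - 18*k^2 - 36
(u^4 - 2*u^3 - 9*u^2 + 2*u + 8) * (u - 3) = u^5 - 5*u^4 - 3*u^3 + 29*u^2 + 2*u - 24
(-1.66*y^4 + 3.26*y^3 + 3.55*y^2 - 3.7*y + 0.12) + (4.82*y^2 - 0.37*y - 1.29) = -1.66*y^4 + 3.26*y^3 + 8.37*y^2 - 4.07*y - 1.17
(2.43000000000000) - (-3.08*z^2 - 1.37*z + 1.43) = 3.08*z^2 + 1.37*z + 1.0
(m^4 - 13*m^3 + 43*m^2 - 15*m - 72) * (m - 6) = m^5 - 19*m^4 + 121*m^3 - 273*m^2 + 18*m + 432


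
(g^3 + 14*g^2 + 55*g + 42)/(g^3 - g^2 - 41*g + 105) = (g^2 + 7*g + 6)/(g^2 - 8*g + 15)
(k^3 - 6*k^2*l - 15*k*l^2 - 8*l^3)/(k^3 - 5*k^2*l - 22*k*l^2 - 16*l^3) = (k + l)/(k + 2*l)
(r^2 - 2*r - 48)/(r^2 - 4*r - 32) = (r + 6)/(r + 4)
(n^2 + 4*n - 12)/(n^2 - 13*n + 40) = (n^2 + 4*n - 12)/(n^2 - 13*n + 40)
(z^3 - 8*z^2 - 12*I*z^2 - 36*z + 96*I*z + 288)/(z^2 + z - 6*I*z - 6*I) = (z^2 + z*(-8 - 6*I) + 48*I)/(z + 1)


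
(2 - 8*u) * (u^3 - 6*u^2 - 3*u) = -8*u^4 + 50*u^3 + 12*u^2 - 6*u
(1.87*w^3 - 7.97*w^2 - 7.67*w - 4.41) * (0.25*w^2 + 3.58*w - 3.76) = 0.4675*w^5 + 4.7021*w^4 - 37.4813*w^3 + 1.4061*w^2 + 13.0514*w + 16.5816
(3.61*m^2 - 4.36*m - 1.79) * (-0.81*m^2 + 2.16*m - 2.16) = -2.9241*m^4 + 11.3292*m^3 - 15.7653*m^2 + 5.5512*m + 3.8664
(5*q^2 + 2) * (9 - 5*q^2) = -25*q^4 + 35*q^2 + 18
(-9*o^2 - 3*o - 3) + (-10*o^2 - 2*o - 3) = -19*o^2 - 5*o - 6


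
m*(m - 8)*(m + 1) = m^3 - 7*m^2 - 8*m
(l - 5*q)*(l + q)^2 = l^3 - 3*l^2*q - 9*l*q^2 - 5*q^3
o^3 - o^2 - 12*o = o*(o - 4)*(o + 3)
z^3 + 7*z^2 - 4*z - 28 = (z - 2)*(z + 2)*(z + 7)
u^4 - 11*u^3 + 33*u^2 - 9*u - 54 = (u - 6)*(u - 3)^2*(u + 1)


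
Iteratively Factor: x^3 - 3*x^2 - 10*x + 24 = (x - 2)*(x^2 - x - 12) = (x - 2)*(x + 3)*(x - 4)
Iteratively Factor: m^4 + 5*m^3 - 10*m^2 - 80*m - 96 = (m + 4)*(m^3 + m^2 - 14*m - 24) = (m - 4)*(m + 4)*(m^2 + 5*m + 6) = (m - 4)*(m + 2)*(m + 4)*(m + 3)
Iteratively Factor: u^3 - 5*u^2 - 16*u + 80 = (u - 4)*(u^2 - u - 20) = (u - 5)*(u - 4)*(u + 4)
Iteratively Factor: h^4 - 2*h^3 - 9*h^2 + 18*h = (h - 3)*(h^3 + h^2 - 6*h) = (h - 3)*(h + 3)*(h^2 - 2*h) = (h - 3)*(h - 2)*(h + 3)*(h)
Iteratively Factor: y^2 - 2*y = (y)*(y - 2)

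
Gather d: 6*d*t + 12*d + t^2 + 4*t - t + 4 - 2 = d*(6*t + 12) + t^2 + 3*t + 2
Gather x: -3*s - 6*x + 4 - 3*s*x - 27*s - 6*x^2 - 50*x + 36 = -30*s - 6*x^2 + x*(-3*s - 56) + 40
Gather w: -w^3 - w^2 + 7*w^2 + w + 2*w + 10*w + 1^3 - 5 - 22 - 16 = -w^3 + 6*w^2 + 13*w - 42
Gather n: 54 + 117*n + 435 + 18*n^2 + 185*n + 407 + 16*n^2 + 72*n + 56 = 34*n^2 + 374*n + 952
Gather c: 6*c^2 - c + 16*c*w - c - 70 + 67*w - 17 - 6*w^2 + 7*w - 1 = 6*c^2 + c*(16*w - 2) - 6*w^2 + 74*w - 88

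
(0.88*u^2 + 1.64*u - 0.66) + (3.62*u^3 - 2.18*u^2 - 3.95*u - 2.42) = 3.62*u^3 - 1.3*u^2 - 2.31*u - 3.08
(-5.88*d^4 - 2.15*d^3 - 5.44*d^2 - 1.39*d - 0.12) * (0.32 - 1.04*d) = 6.1152*d^5 + 0.3544*d^4 + 4.9696*d^3 - 0.2952*d^2 - 0.32*d - 0.0384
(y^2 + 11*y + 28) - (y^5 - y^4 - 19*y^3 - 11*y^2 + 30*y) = -y^5 + y^4 + 19*y^3 + 12*y^2 - 19*y + 28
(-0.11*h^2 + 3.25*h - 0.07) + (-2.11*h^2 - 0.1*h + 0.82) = -2.22*h^2 + 3.15*h + 0.75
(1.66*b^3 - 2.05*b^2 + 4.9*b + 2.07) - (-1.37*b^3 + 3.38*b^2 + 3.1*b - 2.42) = 3.03*b^3 - 5.43*b^2 + 1.8*b + 4.49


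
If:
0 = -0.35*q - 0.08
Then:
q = -0.23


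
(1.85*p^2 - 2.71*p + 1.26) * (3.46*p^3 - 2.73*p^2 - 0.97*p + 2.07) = 6.401*p^5 - 14.4271*p^4 + 9.9634*p^3 + 3.0184*p^2 - 6.8319*p + 2.6082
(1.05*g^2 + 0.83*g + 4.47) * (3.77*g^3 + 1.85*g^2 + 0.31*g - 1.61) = 3.9585*g^5 + 5.0716*g^4 + 18.7129*g^3 + 6.8363*g^2 + 0.0493999999999999*g - 7.1967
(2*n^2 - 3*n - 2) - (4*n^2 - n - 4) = -2*n^2 - 2*n + 2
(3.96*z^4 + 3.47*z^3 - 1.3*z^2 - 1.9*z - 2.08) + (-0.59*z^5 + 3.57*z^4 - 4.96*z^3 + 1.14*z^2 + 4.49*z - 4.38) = -0.59*z^5 + 7.53*z^4 - 1.49*z^3 - 0.16*z^2 + 2.59*z - 6.46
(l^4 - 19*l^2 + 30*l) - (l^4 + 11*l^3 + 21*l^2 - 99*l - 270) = -11*l^3 - 40*l^2 + 129*l + 270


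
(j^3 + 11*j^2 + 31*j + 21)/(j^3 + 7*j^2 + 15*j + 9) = (j + 7)/(j + 3)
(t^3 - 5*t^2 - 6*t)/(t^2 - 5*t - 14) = t*(-t^2 + 5*t + 6)/(-t^2 + 5*t + 14)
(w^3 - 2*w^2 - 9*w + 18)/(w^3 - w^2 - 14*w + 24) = (w + 3)/(w + 4)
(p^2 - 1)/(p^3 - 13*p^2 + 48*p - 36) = (p + 1)/(p^2 - 12*p + 36)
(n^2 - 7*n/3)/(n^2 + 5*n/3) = (3*n - 7)/(3*n + 5)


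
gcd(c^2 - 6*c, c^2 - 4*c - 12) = c - 6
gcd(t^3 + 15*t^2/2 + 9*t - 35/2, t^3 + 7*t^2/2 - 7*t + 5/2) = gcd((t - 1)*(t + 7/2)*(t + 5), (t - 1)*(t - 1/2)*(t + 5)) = t^2 + 4*t - 5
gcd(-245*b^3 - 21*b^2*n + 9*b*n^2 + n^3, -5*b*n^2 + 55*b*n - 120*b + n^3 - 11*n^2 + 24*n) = 5*b - n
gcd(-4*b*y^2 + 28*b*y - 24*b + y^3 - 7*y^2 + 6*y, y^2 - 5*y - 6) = y - 6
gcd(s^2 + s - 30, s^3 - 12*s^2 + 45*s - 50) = s - 5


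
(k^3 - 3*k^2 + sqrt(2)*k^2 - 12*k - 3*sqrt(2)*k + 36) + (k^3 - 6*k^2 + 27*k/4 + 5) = 2*k^3 - 9*k^2 + sqrt(2)*k^2 - 21*k/4 - 3*sqrt(2)*k + 41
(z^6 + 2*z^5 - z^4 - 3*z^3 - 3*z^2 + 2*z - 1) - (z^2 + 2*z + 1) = z^6 + 2*z^5 - z^4 - 3*z^3 - 4*z^2 - 2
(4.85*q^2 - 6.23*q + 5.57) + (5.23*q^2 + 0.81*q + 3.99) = 10.08*q^2 - 5.42*q + 9.56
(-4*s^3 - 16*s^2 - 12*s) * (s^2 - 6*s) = -4*s^5 + 8*s^4 + 84*s^3 + 72*s^2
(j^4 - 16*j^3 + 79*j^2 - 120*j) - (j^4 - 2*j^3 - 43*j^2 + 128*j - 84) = -14*j^3 + 122*j^2 - 248*j + 84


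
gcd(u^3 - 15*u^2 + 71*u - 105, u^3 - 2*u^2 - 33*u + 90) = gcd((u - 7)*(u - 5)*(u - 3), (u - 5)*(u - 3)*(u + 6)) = u^2 - 8*u + 15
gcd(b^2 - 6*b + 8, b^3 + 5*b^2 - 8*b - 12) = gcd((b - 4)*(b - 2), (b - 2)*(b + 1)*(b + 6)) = b - 2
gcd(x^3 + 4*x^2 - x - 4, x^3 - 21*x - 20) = x^2 + 5*x + 4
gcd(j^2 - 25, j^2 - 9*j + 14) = 1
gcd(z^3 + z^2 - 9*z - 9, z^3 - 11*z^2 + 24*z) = z - 3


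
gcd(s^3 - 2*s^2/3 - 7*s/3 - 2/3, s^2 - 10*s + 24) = 1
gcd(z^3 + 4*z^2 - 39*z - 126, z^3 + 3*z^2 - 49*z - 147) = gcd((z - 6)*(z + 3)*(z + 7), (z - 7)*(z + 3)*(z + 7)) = z^2 + 10*z + 21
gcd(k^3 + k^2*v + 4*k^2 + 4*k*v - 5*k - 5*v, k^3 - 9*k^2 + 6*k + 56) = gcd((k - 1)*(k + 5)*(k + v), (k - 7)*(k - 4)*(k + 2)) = 1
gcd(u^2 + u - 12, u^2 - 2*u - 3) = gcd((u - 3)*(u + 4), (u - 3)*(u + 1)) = u - 3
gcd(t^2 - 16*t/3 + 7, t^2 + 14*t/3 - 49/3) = t - 7/3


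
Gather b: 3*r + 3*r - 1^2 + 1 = 6*r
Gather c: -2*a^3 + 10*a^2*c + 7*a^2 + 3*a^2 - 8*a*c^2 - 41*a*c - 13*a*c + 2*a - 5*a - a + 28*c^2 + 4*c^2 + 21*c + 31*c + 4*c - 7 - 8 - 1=-2*a^3 + 10*a^2 - 4*a + c^2*(32 - 8*a) + c*(10*a^2 - 54*a + 56) - 16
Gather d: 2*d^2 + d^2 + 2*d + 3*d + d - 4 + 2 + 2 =3*d^2 + 6*d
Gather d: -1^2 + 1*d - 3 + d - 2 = 2*d - 6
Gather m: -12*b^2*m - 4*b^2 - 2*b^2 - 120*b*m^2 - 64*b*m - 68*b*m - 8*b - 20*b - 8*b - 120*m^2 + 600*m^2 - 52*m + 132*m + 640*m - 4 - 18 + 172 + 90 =-6*b^2 - 36*b + m^2*(480 - 120*b) + m*(-12*b^2 - 132*b + 720) + 240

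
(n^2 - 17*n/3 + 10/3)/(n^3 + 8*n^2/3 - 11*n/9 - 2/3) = 3*(n - 5)/(3*n^2 + 10*n + 3)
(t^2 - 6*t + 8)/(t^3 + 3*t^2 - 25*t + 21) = (t^2 - 6*t + 8)/(t^3 + 3*t^2 - 25*t + 21)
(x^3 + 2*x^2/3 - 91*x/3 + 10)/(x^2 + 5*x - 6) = (3*x^2 - 16*x + 5)/(3*(x - 1))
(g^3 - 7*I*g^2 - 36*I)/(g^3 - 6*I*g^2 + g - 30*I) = (g - 6*I)/(g - 5*I)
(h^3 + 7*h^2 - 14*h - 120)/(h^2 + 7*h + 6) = (h^2 + h - 20)/(h + 1)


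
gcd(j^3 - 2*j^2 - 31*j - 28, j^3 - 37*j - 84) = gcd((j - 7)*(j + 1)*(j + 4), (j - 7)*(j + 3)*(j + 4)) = j^2 - 3*j - 28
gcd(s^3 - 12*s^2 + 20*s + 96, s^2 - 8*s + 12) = s - 6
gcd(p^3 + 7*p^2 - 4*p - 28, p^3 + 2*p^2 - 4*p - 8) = p^2 - 4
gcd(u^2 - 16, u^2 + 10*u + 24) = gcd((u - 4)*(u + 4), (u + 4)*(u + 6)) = u + 4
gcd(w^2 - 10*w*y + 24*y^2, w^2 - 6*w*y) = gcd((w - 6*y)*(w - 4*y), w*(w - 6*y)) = -w + 6*y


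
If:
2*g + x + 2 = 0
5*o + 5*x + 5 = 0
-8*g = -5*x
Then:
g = -5/9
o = -1/9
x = -8/9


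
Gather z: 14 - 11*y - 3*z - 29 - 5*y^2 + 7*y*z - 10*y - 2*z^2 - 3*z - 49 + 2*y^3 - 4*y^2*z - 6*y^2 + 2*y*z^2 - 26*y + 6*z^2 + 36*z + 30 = 2*y^3 - 11*y^2 - 47*y + z^2*(2*y + 4) + z*(-4*y^2 + 7*y + 30) - 34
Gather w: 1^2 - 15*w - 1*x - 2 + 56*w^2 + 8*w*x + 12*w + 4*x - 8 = 56*w^2 + w*(8*x - 3) + 3*x - 9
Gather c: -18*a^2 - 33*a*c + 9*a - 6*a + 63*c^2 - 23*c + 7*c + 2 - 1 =-18*a^2 + 3*a + 63*c^2 + c*(-33*a - 16) + 1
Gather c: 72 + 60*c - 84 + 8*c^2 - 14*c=8*c^2 + 46*c - 12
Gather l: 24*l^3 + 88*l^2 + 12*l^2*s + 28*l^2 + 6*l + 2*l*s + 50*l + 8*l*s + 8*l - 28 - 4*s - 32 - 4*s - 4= 24*l^3 + l^2*(12*s + 116) + l*(10*s + 64) - 8*s - 64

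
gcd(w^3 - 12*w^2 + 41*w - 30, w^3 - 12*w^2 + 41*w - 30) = w^3 - 12*w^2 + 41*w - 30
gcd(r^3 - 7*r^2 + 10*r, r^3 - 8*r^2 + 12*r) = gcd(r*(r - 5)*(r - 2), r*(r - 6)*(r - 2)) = r^2 - 2*r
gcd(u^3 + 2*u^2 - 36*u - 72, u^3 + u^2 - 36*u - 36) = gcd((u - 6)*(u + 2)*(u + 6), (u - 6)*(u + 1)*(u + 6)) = u^2 - 36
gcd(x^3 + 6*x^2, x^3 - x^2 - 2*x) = x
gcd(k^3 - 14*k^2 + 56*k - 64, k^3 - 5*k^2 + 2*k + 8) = k^2 - 6*k + 8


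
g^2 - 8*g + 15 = (g - 5)*(g - 3)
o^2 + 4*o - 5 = (o - 1)*(o + 5)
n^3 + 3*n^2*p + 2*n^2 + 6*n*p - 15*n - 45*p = (n - 3)*(n + 5)*(n + 3*p)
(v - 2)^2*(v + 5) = v^3 + v^2 - 16*v + 20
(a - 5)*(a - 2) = a^2 - 7*a + 10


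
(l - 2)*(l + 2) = l^2 - 4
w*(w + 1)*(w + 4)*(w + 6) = w^4 + 11*w^3 + 34*w^2 + 24*w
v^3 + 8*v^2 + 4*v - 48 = (v - 2)*(v + 4)*(v + 6)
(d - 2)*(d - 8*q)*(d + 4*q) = d^3 - 4*d^2*q - 2*d^2 - 32*d*q^2 + 8*d*q + 64*q^2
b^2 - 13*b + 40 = (b - 8)*(b - 5)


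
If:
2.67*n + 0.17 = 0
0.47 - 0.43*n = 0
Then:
No Solution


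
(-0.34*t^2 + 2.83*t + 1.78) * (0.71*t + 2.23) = -0.2414*t^3 + 1.2511*t^2 + 7.5747*t + 3.9694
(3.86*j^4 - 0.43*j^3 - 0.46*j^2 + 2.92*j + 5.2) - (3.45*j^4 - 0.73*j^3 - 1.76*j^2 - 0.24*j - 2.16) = 0.41*j^4 + 0.3*j^3 + 1.3*j^2 + 3.16*j + 7.36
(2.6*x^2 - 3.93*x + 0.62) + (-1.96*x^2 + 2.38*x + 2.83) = 0.64*x^2 - 1.55*x + 3.45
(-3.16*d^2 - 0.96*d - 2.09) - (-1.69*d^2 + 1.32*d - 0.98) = -1.47*d^2 - 2.28*d - 1.11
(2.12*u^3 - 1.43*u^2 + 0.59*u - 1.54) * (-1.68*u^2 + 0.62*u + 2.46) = -3.5616*u^5 + 3.7168*u^4 + 3.3374*u^3 - 0.5648*u^2 + 0.4966*u - 3.7884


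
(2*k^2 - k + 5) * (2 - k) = -2*k^3 + 5*k^2 - 7*k + 10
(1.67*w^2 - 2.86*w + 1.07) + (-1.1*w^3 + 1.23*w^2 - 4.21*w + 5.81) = -1.1*w^3 + 2.9*w^2 - 7.07*w + 6.88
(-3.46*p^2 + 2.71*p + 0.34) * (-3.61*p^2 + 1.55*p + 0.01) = 12.4906*p^4 - 15.1461*p^3 + 2.9385*p^2 + 0.5541*p + 0.0034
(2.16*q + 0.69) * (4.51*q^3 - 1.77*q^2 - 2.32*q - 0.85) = 9.7416*q^4 - 0.711300000000001*q^3 - 6.2325*q^2 - 3.4368*q - 0.5865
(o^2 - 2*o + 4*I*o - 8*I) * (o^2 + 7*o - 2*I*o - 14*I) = o^4 + 5*o^3 + 2*I*o^3 - 6*o^2 + 10*I*o^2 + 40*o - 28*I*o - 112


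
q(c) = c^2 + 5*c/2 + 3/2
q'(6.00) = 14.50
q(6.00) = 52.50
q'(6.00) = 14.50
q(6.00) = 52.50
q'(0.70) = 3.90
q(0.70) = 3.74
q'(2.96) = 8.42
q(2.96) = 17.66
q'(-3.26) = -4.02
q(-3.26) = 3.98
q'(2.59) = 7.68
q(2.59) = 14.68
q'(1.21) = 4.92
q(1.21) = 5.99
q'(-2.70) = -2.90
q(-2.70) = 2.04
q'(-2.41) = -2.32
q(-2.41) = 1.28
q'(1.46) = 5.42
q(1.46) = 7.28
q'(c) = 2*c + 5/2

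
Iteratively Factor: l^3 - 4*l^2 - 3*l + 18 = (l + 2)*(l^2 - 6*l + 9) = (l - 3)*(l + 2)*(l - 3)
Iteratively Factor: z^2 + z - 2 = (z - 1)*(z + 2)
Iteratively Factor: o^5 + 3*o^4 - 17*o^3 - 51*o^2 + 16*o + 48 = (o - 4)*(o^4 + 7*o^3 + 11*o^2 - 7*o - 12) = (o - 4)*(o + 1)*(o^3 + 6*o^2 + 5*o - 12) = (o - 4)*(o - 1)*(o + 1)*(o^2 + 7*o + 12) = (o - 4)*(o - 1)*(o + 1)*(o + 4)*(o + 3)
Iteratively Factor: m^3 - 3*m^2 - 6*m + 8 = (m - 4)*(m^2 + m - 2) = (m - 4)*(m - 1)*(m + 2)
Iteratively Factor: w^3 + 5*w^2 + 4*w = (w)*(w^2 + 5*w + 4) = w*(w + 4)*(w + 1)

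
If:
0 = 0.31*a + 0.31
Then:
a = -1.00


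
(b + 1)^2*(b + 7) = b^3 + 9*b^2 + 15*b + 7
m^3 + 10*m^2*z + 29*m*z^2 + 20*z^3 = (m + z)*(m + 4*z)*(m + 5*z)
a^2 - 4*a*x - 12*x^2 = (a - 6*x)*(a + 2*x)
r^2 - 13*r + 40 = (r - 8)*(r - 5)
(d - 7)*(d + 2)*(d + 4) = d^3 - d^2 - 34*d - 56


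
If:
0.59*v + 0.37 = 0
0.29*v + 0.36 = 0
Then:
No Solution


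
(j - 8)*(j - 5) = j^2 - 13*j + 40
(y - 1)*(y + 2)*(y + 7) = y^3 + 8*y^2 + 5*y - 14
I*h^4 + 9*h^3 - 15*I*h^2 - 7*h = h*(h - 7*I)*(h - I)*(I*h + 1)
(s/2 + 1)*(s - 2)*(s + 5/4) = s^3/2 + 5*s^2/8 - 2*s - 5/2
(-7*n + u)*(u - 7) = -7*n*u + 49*n + u^2 - 7*u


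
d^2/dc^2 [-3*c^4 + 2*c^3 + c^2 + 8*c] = -36*c^2 + 12*c + 2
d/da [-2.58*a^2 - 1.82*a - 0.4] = -5.16*a - 1.82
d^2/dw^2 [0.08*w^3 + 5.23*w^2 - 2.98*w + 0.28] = 0.48*w + 10.46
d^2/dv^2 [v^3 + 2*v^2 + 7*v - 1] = 6*v + 4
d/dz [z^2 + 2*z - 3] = 2*z + 2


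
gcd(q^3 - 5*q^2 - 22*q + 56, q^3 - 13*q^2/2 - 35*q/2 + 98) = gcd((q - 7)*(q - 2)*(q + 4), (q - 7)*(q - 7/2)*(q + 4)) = q^2 - 3*q - 28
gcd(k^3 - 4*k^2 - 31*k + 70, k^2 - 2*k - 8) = 1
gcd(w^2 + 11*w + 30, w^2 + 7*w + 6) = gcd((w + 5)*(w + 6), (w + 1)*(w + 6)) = w + 6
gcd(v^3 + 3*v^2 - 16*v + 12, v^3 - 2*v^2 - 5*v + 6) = v - 1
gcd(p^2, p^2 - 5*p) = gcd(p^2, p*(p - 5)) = p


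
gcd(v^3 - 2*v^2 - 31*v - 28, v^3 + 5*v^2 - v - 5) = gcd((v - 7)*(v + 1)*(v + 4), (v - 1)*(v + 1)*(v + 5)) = v + 1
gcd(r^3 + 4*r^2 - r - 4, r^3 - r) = r^2 - 1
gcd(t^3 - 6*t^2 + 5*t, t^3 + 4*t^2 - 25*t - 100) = t - 5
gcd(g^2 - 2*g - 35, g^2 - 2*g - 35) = g^2 - 2*g - 35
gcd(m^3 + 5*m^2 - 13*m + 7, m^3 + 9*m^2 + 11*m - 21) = m^2 + 6*m - 7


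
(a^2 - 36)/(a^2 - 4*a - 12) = (a + 6)/(a + 2)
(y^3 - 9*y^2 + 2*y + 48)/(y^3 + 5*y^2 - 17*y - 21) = (y^2 - 6*y - 16)/(y^2 + 8*y + 7)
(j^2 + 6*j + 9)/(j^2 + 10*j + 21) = (j + 3)/(j + 7)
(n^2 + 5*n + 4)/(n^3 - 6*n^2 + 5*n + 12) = (n + 4)/(n^2 - 7*n + 12)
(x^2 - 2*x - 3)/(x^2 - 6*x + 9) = (x + 1)/(x - 3)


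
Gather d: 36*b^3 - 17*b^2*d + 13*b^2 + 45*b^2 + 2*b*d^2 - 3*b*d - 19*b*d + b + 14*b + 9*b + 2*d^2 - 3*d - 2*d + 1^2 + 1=36*b^3 + 58*b^2 + 24*b + d^2*(2*b + 2) + d*(-17*b^2 - 22*b - 5) + 2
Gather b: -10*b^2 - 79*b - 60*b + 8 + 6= -10*b^2 - 139*b + 14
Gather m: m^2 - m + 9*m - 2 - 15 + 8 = m^2 + 8*m - 9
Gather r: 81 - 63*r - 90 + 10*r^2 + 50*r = 10*r^2 - 13*r - 9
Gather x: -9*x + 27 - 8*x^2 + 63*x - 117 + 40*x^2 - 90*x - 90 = 32*x^2 - 36*x - 180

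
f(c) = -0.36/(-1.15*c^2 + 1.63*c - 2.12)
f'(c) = -0.36*(2.3*c - 1.63)/(-1.15*c^2 + 1.63*c - 2.12)^2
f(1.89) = 0.11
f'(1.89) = -0.10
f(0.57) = 0.23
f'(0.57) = 0.05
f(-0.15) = 0.15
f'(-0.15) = 0.12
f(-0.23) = 0.14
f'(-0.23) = 0.12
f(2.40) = 0.07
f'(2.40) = -0.06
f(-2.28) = 0.03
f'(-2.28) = 0.02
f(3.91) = 0.03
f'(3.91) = -0.01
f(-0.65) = 0.10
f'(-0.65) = 0.08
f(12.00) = 0.00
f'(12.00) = -0.00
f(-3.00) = 0.02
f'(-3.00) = 0.01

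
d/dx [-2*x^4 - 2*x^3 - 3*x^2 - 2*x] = -8*x^3 - 6*x^2 - 6*x - 2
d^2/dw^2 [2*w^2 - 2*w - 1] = 4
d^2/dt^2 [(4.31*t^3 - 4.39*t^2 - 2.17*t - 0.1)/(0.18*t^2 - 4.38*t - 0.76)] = (7.105427357601e-15*t^4 + 159.485976*t^3 + 82.460016*t^2 + 13.62864*t + 5.511424)/(0.005832*t^6 - 0.425736*t^5 + 10.285704*t^4 - 80.432568*t^3 - 43.428528*t^2 - 7.589664*t - 0.438976)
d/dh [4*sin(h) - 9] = 4*cos(h)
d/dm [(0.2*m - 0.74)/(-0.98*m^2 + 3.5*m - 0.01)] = (0.196*m^2 - 1.4504*m + 2.588)/(0.9604*m^4 - 6.86*m^3 + 12.2696*m^2 - 0.07*m + 0.0001)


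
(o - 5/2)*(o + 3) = o^2 + o/2 - 15/2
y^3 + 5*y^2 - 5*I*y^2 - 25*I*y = y*(y + 5)*(y - 5*I)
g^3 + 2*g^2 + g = g*(g + 1)^2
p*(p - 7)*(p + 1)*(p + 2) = p^4 - 4*p^3 - 19*p^2 - 14*p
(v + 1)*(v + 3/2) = v^2 + 5*v/2 + 3/2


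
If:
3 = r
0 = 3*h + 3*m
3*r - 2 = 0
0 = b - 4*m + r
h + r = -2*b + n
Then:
No Solution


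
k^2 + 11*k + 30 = (k + 5)*(k + 6)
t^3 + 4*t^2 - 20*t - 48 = (t - 4)*(t + 2)*(t + 6)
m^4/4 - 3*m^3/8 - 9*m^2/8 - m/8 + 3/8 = (m/2 + 1/2)^2*(m - 3)*(m - 1/2)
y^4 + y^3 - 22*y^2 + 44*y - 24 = (y - 2)^2*(y - 1)*(y + 6)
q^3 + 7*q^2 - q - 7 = (q - 1)*(q + 1)*(q + 7)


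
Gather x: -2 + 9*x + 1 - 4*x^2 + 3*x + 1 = -4*x^2 + 12*x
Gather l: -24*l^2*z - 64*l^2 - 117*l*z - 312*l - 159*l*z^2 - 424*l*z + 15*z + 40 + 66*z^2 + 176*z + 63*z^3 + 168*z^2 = l^2*(-24*z - 64) + l*(-159*z^2 - 541*z - 312) + 63*z^3 + 234*z^2 + 191*z + 40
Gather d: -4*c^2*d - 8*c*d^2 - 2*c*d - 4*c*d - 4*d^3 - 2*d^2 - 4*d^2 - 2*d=-4*d^3 + d^2*(-8*c - 6) + d*(-4*c^2 - 6*c - 2)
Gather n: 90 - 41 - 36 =13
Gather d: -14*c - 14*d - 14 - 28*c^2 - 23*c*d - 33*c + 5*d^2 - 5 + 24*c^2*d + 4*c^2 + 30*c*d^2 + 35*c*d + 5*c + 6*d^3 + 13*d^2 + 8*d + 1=-24*c^2 - 42*c + 6*d^3 + d^2*(30*c + 18) + d*(24*c^2 + 12*c - 6) - 18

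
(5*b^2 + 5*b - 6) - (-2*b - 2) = 5*b^2 + 7*b - 4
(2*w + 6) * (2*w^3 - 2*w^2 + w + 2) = 4*w^4 + 8*w^3 - 10*w^2 + 10*w + 12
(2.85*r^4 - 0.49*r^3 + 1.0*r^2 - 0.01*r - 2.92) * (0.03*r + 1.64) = 0.0855*r^5 + 4.6593*r^4 - 0.7736*r^3 + 1.6397*r^2 - 0.104*r - 4.7888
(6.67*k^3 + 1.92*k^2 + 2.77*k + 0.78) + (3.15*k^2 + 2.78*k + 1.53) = 6.67*k^3 + 5.07*k^2 + 5.55*k + 2.31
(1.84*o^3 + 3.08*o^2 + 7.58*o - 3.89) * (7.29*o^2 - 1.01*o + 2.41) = 13.4136*o^5 + 20.5948*o^4 + 56.5818*o^3 - 28.5911*o^2 + 22.1967*o - 9.3749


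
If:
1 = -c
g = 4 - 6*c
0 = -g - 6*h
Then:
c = -1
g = 10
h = -5/3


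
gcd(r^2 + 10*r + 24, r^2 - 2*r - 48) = r + 6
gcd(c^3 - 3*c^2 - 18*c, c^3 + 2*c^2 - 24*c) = c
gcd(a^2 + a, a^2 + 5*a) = a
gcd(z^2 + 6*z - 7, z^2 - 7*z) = 1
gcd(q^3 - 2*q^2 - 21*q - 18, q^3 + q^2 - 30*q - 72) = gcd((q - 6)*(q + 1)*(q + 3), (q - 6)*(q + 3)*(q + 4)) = q^2 - 3*q - 18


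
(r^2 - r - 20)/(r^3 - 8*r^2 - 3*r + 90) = (r + 4)/(r^2 - 3*r - 18)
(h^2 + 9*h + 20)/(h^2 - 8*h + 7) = (h^2 + 9*h + 20)/(h^2 - 8*h + 7)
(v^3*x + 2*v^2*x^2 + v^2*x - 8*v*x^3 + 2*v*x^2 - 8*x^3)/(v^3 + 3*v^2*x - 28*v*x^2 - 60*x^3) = x*(v^3 + 2*v^2*x + v^2 - 8*v*x^2 + 2*v*x - 8*x^2)/(v^3 + 3*v^2*x - 28*v*x^2 - 60*x^3)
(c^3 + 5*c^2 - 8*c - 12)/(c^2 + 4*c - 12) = c + 1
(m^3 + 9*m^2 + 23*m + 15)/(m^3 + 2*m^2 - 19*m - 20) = (m + 3)/(m - 4)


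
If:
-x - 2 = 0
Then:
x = -2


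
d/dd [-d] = -1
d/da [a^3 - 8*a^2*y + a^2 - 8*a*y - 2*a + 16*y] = 3*a^2 - 16*a*y + 2*a - 8*y - 2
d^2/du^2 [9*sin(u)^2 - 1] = 18*cos(2*u)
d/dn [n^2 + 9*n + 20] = 2*n + 9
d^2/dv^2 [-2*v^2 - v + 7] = -4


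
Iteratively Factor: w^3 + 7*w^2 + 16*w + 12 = (w + 3)*(w^2 + 4*w + 4) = (w + 2)*(w + 3)*(w + 2)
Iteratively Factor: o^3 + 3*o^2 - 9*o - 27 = (o + 3)*(o^2 - 9) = (o - 3)*(o + 3)*(o + 3)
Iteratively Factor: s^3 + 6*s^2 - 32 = (s - 2)*(s^2 + 8*s + 16) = (s - 2)*(s + 4)*(s + 4)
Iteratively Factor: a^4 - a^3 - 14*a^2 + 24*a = (a - 3)*(a^3 + 2*a^2 - 8*a) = (a - 3)*(a - 2)*(a^2 + 4*a) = a*(a - 3)*(a - 2)*(a + 4)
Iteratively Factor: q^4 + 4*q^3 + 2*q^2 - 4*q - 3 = (q + 3)*(q^3 + q^2 - q - 1) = (q + 1)*(q + 3)*(q^2 - 1) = (q + 1)^2*(q + 3)*(q - 1)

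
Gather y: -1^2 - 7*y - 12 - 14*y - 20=-21*y - 33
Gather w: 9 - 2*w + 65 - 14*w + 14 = 88 - 16*w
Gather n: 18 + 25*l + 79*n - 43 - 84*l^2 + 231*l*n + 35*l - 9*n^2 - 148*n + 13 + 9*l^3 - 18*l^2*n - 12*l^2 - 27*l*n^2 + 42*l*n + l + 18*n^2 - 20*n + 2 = 9*l^3 - 96*l^2 + 61*l + n^2*(9 - 27*l) + n*(-18*l^2 + 273*l - 89) - 10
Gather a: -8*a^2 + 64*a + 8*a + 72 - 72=-8*a^2 + 72*a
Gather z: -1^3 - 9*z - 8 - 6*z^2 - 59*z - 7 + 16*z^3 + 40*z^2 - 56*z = 16*z^3 + 34*z^2 - 124*z - 16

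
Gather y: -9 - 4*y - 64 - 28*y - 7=-32*y - 80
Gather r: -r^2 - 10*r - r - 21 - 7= -r^2 - 11*r - 28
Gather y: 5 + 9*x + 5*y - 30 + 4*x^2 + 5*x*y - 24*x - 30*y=4*x^2 - 15*x + y*(5*x - 25) - 25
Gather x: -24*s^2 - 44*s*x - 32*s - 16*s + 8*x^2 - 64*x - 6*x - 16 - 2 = -24*s^2 - 48*s + 8*x^2 + x*(-44*s - 70) - 18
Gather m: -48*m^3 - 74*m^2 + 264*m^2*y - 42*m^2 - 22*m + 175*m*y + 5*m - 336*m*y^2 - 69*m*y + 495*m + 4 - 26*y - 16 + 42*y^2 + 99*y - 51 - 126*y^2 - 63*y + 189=-48*m^3 + m^2*(264*y - 116) + m*(-336*y^2 + 106*y + 478) - 84*y^2 + 10*y + 126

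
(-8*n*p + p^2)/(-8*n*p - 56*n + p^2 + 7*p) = p/(p + 7)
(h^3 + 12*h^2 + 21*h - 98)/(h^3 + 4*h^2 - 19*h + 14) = (h + 7)/(h - 1)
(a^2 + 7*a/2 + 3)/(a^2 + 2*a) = (a + 3/2)/a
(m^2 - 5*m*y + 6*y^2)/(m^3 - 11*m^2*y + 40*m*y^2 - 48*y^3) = (m - 2*y)/(m^2 - 8*m*y + 16*y^2)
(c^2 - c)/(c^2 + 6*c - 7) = c/(c + 7)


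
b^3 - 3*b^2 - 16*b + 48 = (b - 4)*(b - 3)*(b + 4)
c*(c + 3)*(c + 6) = c^3 + 9*c^2 + 18*c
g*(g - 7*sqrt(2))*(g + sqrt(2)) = g^3 - 6*sqrt(2)*g^2 - 14*g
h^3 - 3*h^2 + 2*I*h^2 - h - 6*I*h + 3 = (h - 3)*(h + I)^2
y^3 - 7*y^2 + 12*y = y*(y - 4)*(y - 3)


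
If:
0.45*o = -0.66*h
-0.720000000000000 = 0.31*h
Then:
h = -2.32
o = 3.41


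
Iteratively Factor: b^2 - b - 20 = (b + 4)*(b - 5)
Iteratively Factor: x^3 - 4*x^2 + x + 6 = (x + 1)*(x^2 - 5*x + 6) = (x - 2)*(x + 1)*(x - 3)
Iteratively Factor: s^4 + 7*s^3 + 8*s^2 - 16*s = (s + 4)*(s^3 + 3*s^2 - 4*s) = (s - 1)*(s + 4)*(s^2 + 4*s) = s*(s - 1)*(s + 4)*(s + 4)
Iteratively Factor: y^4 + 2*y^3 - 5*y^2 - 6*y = (y + 3)*(y^3 - y^2 - 2*y) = (y + 1)*(y + 3)*(y^2 - 2*y) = (y - 2)*(y + 1)*(y + 3)*(y)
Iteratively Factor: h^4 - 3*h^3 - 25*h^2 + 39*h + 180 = (h - 4)*(h^3 + h^2 - 21*h - 45) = (h - 5)*(h - 4)*(h^2 + 6*h + 9) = (h - 5)*(h - 4)*(h + 3)*(h + 3)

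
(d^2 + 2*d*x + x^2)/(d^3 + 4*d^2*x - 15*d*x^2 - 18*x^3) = (-d - x)/(-d^2 - 3*d*x + 18*x^2)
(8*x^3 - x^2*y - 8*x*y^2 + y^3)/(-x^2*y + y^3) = (-8*x + y)/y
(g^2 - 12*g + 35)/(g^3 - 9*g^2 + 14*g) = (g - 5)/(g*(g - 2))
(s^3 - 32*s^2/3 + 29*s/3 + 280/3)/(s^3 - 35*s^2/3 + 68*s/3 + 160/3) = (3*s + 7)/(3*s + 4)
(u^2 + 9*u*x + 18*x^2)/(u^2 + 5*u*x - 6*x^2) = (-u - 3*x)/(-u + x)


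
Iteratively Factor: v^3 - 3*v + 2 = (v + 2)*(v^2 - 2*v + 1) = (v - 1)*(v + 2)*(v - 1)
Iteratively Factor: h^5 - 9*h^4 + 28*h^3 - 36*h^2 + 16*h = (h - 4)*(h^4 - 5*h^3 + 8*h^2 - 4*h) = (h - 4)*(h - 2)*(h^3 - 3*h^2 + 2*h) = (h - 4)*(h - 2)^2*(h^2 - h) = h*(h - 4)*(h - 2)^2*(h - 1)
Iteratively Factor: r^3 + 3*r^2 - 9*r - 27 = (r + 3)*(r^2 - 9) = (r + 3)^2*(r - 3)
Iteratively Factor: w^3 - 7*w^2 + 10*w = (w - 2)*(w^2 - 5*w) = (w - 5)*(w - 2)*(w)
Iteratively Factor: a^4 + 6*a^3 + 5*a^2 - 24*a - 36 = (a + 2)*(a^3 + 4*a^2 - 3*a - 18) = (a - 2)*(a + 2)*(a^2 + 6*a + 9) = (a - 2)*(a + 2)*(a + 3)*(a + 3)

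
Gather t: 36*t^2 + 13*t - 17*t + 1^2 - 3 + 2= 36*t^2 - 4*t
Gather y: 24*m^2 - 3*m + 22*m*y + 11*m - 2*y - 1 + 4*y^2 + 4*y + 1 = 24*m^2 + 8*m + 4*y^2 + y*(22*m + 2)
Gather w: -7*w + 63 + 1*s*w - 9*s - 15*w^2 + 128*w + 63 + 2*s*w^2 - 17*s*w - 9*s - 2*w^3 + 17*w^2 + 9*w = -18*s - 2*w^3 + w^2*(2*s + 2) + w*(130 - 16*s) + 126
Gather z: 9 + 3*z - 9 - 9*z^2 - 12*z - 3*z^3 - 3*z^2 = -3*z^3 - 12*z^2 - 9*z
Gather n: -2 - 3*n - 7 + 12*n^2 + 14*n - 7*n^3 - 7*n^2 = -7*n^3 + 5*n^2 + 11*n - 9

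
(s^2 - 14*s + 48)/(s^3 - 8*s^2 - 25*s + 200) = (s - 6)/(s^2 - 25)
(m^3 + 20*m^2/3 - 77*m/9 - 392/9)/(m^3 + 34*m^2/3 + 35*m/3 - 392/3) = (m + 7/3)/(m + 7)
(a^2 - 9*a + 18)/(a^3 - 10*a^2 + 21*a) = (a - 6)/(a*(a - 7))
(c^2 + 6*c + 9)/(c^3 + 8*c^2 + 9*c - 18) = (c + 3)/(c^2 + 5*c - 6)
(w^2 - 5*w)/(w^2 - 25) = w/(w + 5)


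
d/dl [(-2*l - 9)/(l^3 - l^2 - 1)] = (-2*l^3 + 2*l^2 + l*(2*l + 9)*(3*l - 2) + 2)/(-l^3 + l^2 + 1)^2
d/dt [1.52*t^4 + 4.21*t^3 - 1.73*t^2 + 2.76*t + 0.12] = 6.08*t^3 + 12.63*t^2 - 3.46*t + 2.76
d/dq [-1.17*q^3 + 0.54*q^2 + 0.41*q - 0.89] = -3.51*q^2 + 1.08*q + 0.41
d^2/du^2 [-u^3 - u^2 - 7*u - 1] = -6*u - 2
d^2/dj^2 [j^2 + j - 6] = 2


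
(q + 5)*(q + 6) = q^2 + 11*q + 30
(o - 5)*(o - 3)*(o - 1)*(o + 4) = o^4 - 5*o^3 - 13*o^2 + 77*o - 60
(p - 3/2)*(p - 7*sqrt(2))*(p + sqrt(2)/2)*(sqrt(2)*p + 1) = sqrt(2)*p^4 - 12*p^3 - 3*sqrt(2)*p^3/2 - 27*sqrt(2)*p^2/2 + 18*p^2 - 7*p + 81*sqrt(2)*p/4 + 21/2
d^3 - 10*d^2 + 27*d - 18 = (d - 6)*(d - 3)*(d - 1)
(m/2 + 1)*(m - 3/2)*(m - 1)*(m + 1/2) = m^4/2 - 15*m^2/8 + 5*m/8 + 3/4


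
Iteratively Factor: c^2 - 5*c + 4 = (c - 4)*(c - 1)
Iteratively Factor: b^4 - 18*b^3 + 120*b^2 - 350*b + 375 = (b - 5)*(b^3 - 13*b^2 + 55*b - 75) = (b - 5)^2*(b^2 - 8*b + 15) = (b - 5)^2*(b - 3)*(b - 5)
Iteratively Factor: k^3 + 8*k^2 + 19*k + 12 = (k + 1)*(k^2 + 7*k + 12) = (k + 1)*(k + 4)*(k + 3)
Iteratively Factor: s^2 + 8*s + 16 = (s + 4)*(s + 4)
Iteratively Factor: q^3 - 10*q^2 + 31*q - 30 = (q - 2)*(q^2 - 8*q + 15) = (q - 3)*(q - 2)*(q - 5)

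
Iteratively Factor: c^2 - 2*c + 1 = (c - 1)*(c - 1)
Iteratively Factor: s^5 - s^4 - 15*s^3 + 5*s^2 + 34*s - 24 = (s + 3)*(s^4 - 4*s^3 - 3*s^2 + 14*s - 8) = (s - 1)*(s + 3)*(s^3 - 3*s^2 - 6*s + 8) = (s - 1)*(s + 2)*(s + 3)*(s^2 - 5*s + 4) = (s - 1)^2*(s + 2)*(s + 3)*(s - 4)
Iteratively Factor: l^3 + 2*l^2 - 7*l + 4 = (l - 1)*(l^2 + 3*l - 4) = (l - 1)^2*(l + 4)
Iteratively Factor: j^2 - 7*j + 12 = (j - 4)*(j - 3)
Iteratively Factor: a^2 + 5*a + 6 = (a + 2)*(a + 3)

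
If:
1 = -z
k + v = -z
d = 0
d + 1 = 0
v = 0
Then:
No Solution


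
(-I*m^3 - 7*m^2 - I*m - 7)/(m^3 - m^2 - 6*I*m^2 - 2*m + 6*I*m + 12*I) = (-I*m^3 - 7*m^2 - I*m - 7)/(m^3 + m^2*(-1 - 6*I) + m*(-2 + 6*I) + 12*I)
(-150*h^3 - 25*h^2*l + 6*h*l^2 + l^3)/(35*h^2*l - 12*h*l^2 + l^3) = (-30*h^2 - 11*h*l - l^2)/(l*(7*h - l))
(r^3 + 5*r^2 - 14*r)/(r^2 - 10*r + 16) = r*(r + 7)/(r - 8)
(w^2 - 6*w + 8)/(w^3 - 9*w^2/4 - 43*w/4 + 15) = 4*(w - 2)/(4*w^2 + 7*w - 15)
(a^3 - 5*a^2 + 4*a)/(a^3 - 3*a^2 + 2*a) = (a - 4)/(a - 2)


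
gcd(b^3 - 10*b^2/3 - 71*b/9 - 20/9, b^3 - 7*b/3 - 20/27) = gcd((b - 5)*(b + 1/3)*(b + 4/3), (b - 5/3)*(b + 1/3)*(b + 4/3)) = b^2 + 5*b/3 + 4/9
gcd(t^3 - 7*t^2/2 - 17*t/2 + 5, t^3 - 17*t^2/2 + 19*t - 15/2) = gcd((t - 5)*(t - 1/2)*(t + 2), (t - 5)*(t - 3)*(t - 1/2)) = t^2 - 11*t/2 + 5/2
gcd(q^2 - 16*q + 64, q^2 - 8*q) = q - 8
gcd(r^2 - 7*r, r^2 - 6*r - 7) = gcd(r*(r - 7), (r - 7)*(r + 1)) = r - 7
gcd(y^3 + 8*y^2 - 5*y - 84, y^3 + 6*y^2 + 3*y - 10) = 1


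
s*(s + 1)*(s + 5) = s^3 + 6*s^2 + 5*s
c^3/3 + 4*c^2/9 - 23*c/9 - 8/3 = (c/3 + 1)*(c - 8/3)*(c + 1)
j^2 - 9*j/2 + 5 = (j - 5/2)*(j - 2)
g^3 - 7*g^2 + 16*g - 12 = (g - 3)*(g - 2)^2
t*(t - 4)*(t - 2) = t^3 - 6*t^2 + 8*t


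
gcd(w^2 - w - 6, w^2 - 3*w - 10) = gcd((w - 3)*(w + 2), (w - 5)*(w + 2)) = w + 2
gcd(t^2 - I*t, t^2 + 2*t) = t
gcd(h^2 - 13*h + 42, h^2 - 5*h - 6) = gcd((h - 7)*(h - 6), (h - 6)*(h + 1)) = h - 6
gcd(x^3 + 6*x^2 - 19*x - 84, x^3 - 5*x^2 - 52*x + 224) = x^2 + 3*x - 28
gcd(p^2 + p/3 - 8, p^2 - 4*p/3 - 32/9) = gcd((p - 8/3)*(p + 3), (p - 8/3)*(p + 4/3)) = p - 8/3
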